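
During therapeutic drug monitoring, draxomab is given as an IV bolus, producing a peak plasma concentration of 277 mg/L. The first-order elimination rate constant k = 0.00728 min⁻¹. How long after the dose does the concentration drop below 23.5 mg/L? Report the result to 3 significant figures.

339 minutes

C(t) = C₀ e^(−kt)  ⇒  t = ln(C₀/C) / k
t = ln(277/23.5) / 0.007280 = 2.467 / 0.007280 ≈ 339 minutes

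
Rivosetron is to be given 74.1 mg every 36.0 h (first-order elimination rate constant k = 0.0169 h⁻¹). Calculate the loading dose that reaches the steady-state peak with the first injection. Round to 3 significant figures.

163 mg

Accumulation ratio R = 1 / (1 − e^(−kτ)) = 1 / (1 − e^(−0.01690×36.0)) = 1 / (1 − 0.5442) = 2.194
Loading dose = maintenance dose × R = 74.1 × 2.194 ≈ 163 mg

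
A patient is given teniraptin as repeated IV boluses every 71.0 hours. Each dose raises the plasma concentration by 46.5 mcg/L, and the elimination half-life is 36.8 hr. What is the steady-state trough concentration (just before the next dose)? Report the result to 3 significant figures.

k = ln 2 / 36.8 = 0.01884 hr⁻¹
Fraction remaining after one interval: e^(−kτ) = e^(−0.01884 × 71.0) = 0.2625
R = 1 / (1 − 0.2625) = 1.356
Css,max = 46.5 × 1.356 = 63.05 mcg/L
Css,min = Css,max × e^(−kτ) = 63.05 × 0.2625 ≈ 16.6 mcg/L

16.6 mcg/L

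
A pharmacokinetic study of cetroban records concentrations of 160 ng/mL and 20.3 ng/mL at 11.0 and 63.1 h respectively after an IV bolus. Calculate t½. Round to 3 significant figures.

17.5 hours

k = ln(C₁/C₂) / (t₂ − t₁) = ln(160/20.3) / (63.1 − 11.0)
  = 2.065 / 52.10 = 0.03963 h⁻¹
t½ = ln 2 / k = ln 2 / 0.03963 ≈ 17.5 hours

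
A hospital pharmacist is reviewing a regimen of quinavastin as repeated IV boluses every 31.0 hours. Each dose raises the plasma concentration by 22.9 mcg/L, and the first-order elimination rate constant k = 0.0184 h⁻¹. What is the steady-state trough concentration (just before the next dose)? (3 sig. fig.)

Fraction remaining after one interval: e^(−kτ) = e^(−0.01840 × 31.0) = 0.5653
R = 1 / (1 − 0.5653) = 2.300
Css,max = 22.9 × 2.300 = 52.68 mcg/L
Css,min = Css,max × e^(−kτ) = 52.68 × 0.5653 ≈ 29.8 mcg/L

29.8 mcg/L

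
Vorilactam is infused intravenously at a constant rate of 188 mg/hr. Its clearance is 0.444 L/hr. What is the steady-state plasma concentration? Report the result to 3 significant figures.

Css = infusion rate / CL = 188 / 0.444 ≈ 423 mg/L

423 mg/L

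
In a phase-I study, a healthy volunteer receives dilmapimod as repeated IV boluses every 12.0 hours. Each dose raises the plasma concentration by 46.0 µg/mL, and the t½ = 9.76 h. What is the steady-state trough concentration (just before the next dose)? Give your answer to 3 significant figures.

k = ln 2 / 9.76 = 0.07102 h⁻¹
Fraction remaining after one interval: e^(−kτ) = e^(−0.07102 × 12.0) = 0.4265
R = 1 / (1 − 0.4265) = 1.744
Css,max = 46.0 × 1.744 = 80.20 µg/mL
Css,min = Css,max × e^(−kτ) = 80.20 × 0.4265 ≈ 34.2 µg/mL

34.2 µg/mL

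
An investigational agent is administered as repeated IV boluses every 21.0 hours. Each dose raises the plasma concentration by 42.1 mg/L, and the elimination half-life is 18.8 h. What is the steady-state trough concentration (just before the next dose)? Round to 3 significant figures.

36.0 mg/L

k = ln 2 / 18.8 = 0.03687 h⁻¹
Fraction remaining after one interval: e^(−kτ) = e^(−0.03687 × 21.0) = 0.4610
R = 1 / (1 − 0.4610) = 1.855
Css,max = 42.1 × 1.855 = 78.11 mg/L
Css,min = Css,max × e^(−kτ) = 78.11 × 0.4610 ≈ 36.0 mg/L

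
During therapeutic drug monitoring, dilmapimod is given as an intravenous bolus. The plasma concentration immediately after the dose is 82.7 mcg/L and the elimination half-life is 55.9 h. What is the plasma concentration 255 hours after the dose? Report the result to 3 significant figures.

3.50 mcg/L

k = ln 2 / 55.9 = 0.01240 h⁻¹
C(t) = C₀ e^(−kt) = 82.7 × e^(−0.01240 × 255) = 82.7 × e^(−3.162) = 82.7 × 0.04234 ≈ 3.50 mcg/L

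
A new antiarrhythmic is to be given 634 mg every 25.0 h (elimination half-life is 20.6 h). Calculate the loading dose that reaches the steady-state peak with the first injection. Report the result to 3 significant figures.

k = ln 2 / 20.6 = 0.03365 h⁻¹
Accumulation ratio R = 1 / (1 − e^(−kτ)) = 1 / (1 − e^(−0.03365×25.0)) = 1 / (1 − 0.4312) = 1.758
Loading dose = maintenance dose × R = 634 × 1.758 ≈ 1110 mg

1110 mg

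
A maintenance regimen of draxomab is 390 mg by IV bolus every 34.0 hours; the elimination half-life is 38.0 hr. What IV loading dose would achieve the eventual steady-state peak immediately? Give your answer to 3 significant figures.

844 mg

k = ln 2 / 38.0 = 0.01824 hr⁻¹
Accumulation ratio R = 1 / (1 − e^(−kτ)) = 1 / (1 − e^(−0.01824×34.0)) = 1 / (1 − 0.5378) = 2.164
Loading dose = maintenance dose × R = 390 × 2.164 ≈ 844 mg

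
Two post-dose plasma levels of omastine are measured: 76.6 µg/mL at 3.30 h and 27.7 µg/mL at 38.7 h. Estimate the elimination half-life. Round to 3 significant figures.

24.1 hours

k = ln(C₁/C₂) / (t₂ − t₁) = ln(76.6/27.7) / (38.7 − 3.30)
  = 1.017 / 35.40 = 0.02873 h⁻¹
t½ = ln 2 / k = ln 2 / 0.02873 ≈ 24.1 hours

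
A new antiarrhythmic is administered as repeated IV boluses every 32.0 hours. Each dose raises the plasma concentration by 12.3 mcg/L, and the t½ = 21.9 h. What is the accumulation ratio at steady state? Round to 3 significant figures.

k = ln 2 / 21.9 = 0.03165 h⁻¹
Fraction remaining after one interval: e^(−kτ) = e^(−0.03165 × 32.0) = 0.3632
R = 1 / (1 − 0.3632) = 1 / 0.6368 ≈ 1.57

1.57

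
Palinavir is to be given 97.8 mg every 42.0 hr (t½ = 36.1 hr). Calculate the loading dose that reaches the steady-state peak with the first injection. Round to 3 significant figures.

177 mg

k = ln 2 / 36.1 = 0.01920 hr⁻¹
Accumulation ratio R = 1 / (1 − e^(−kτ)) = 1 / (1 − e^(−0.01920×42.0)) = 1 / (1 − 0.4464) = 1.807
Loading dose = maintenance dose × R = 97.8 × 1.807 ≈ 177 mg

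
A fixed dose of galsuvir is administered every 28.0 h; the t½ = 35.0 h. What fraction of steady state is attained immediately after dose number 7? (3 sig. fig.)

k = ln 2 / 35.0 = 0.01980 h⁻¹
f_n = 1 − e^(−nkτ) = 1 − e^(−7 × 0.01980 × 28.0) = 1 − e^(−3.882) = 1 − 0.02062 ≈ 0.979

0.979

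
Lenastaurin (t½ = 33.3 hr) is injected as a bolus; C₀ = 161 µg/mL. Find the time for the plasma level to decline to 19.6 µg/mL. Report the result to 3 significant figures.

101 hours

k = ln 2 / 33.3 = 0.02082 hr⁻¹
C(t) = C₀ e^(−kt)  ⇒  t = ln(C₀/C) / k
t = ln(161/19.6) / 0.02082 = 2.106 / 0.02082 ≈ 101 hours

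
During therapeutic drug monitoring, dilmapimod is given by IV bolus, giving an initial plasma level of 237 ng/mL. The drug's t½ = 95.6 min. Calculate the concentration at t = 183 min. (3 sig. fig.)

62.9 ng/mL

k = ln 2 / 95.6 = 0.007250 min⁻¹
183 min is 1.914 half-lives, so C = 237 × (1/2)^1.914 = 237 × 0.2653 ≈ 62.9 ng/mL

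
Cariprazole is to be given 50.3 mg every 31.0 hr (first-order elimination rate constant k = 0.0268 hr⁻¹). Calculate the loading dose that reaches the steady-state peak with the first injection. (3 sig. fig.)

Accumulation ratio R = 1 / (1 − e^(−kτ)) = 1 / (1 − e^(−0.02680×31.0)) = 1 / (1 − 0.4357) = 1.772
Loading dose = maintenance dose × R = 50.3 × 1.772 ≈ 89.1 mg

89.1 mg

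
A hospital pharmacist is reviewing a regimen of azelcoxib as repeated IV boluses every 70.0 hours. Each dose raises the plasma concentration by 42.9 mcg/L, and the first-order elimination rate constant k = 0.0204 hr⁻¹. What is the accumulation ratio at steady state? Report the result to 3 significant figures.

Fraction remaining after one interval: e^(−kτ) = e^(−0.02040 × 70.0) = 0.2398
R = 1 / (1 − 0.2398) = 1 / 0.7602 ≈ 1.32

1.32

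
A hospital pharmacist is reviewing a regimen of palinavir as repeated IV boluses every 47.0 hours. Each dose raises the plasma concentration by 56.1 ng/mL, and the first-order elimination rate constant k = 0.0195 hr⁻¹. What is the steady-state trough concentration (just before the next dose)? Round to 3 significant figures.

37.4 ng/mL

Fraction remaining after one interval: e^(−kτ) = e^(−0.01950 × 47.0) = 0.3999
R = 1 / (1 − 0.3999) = 1.666
Css,max = 56.1 × 1.666 = 93.49 ng/mL
Css,min = Css,max × e^(−kτ) = 93.49 × 0.3999 ≈ 37.4 ng/mL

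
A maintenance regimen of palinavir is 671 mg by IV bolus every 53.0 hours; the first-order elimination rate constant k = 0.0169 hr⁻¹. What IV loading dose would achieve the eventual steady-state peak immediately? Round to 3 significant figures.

Accumulation ratio R = 1 / (1 − e^(−kτ)) = 1 / (1 − e^(−0.01690×53.0)) = 1 / (1 − 0.4083) = 1.690
Loading dose = maintenance dose × R = 671 × 1.690 ≈ 1130 mg

1130 mg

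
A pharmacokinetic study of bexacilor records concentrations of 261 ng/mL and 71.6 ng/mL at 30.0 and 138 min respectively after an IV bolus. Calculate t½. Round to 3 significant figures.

57.9 minutes

k = ln(C₁/C₂) / (t₂ − t₁) = ln(261/71.6) / (138 − 30.0)
  = 1.293 / 108.0 = 0.01198 min⁻¹
t½ = ln 2 / k = ln 2 / 0.01198 ≈ 57.9 minutes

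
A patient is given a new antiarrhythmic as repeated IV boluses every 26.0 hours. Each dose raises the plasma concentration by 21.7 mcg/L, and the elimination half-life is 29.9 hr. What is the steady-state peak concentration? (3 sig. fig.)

47.9 mcg/L

k = ln 2 / 29.9 = 0.02318 hr⁻¹
Fraction remaining after one interval: e^(−kτ) = e^(−0.02318 × 26.0) = 0.5473
R = 1 / (1 − 0.5473) = 2.209
Css,max = 21.7 × 2.209 ≈ 47.9 mcg/L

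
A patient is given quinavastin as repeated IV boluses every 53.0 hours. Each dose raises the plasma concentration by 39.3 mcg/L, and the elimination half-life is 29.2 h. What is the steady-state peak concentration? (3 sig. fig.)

k = ln 2 / 29.2 = 0.02374 h⁻¹
Fraction remaining after one interval: e^(−kτ) = e^(−0.02374 × 53.0) = 0.2842
R = 1 / (1 − 0.2842) = 1.397
Css,max = 39.3 × 1.397 ≈ 54.9 mcg/L

54.9 mcg/L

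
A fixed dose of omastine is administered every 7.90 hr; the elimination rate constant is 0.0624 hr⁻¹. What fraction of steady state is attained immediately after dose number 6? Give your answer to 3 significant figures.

f_n = 1 − e^(−nkτ) = 1 − e^(−6 × 0.06240 × 7.90) = 1 − e^(−2.958) = 1 − 0.05194 ≈ 0.948

0.948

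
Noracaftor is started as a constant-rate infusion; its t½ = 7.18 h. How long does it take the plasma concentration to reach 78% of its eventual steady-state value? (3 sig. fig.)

k = ln 2 / 7.18 = 0.09654 h⁻¹
f = 1 − e^(−kt)  ⇒  t = −ln(1 − f) / k
t = −ln(1 − 0.78) / 0.09654 = 1.514 / 0.09654 ≈ 15.7 hours

15.7 hours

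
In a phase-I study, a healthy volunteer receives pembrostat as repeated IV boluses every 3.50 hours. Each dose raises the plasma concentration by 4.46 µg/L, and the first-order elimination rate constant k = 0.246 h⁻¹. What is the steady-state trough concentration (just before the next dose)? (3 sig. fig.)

Fraction remaining after one interval: e^(−kτ) = e^(−0.2460 × 3.50) = 0.4227
R = 1 / (1 − 0.4227) = 1.732
Css,max = 4.46 × 1.732 = 7.726 µg/L
Css,min = Css,max × e^(−kτ) = 7.726 × 0.4227 ≈ 3.27 µg/L

3.27 µg/L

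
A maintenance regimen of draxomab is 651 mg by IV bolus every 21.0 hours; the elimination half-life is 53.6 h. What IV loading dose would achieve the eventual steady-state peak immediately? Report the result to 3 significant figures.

2740 mg

k = ln 2 / 53.6 = 0.01293 h⁻¹
Accumulation ratio R = 1 / (1 − e^(−kτ)) = 1 / (1 − e^(−0.01293×21.0)) = 1 / (1 − 0.7622) = 4.205
Loading dose = maintenance dose × R = 651 × 4.205 ≈ 2740 mg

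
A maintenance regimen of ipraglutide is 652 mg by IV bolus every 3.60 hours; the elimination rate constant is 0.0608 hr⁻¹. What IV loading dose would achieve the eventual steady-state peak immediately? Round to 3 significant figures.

Accumulation ratio R = 1 / (1 − e^(−kτ)) = 1 / (1 − e^(−0.06080×3.60)) = 1 / (1 − 0.8034) = 5.087
Loading dose = maintenance dose × R = 652 × 5.087 ≈ 3320 mg

3320 mg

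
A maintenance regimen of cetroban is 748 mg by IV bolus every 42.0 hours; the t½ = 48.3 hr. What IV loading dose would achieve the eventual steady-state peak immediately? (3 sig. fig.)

1650 mg

k = ln 2 / 48.3 = 0.01435 hr⁻¹
Accumulation ratio R = 1 / (1 − e^(−kτ)) = 1 / (1 − e^(−0.01435×42.0)) = 1 / (1 − 0.5473) = 2.209
Loading dose = maintenance dose × R = 748 × 2.209 ≈ 1650 mg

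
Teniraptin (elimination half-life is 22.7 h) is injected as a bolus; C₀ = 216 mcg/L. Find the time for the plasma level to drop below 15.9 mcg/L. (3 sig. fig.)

k = ln 2 / 22.7 = 0.03054 h⁻¹
C(t) = C₀ e^(−kt)  ⇒  t = ln(C₀/C) / k
t = ln(216/15.9) / 0.03054 = 2.609 / 0.03054 ≈ 85.4 hours

85.4 hours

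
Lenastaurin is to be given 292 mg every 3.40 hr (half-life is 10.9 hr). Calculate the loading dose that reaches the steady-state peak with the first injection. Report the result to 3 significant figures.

k = ln 2 / 10.9 = 0.06359 hr⁻¹
Accumulation ratio R = 1 / (1 − e^(−kτ)) = 1 / (1 − e^(−0.06359×3.40)) = 1 / (1 − 0.8056) = 5.143
Loading dose = maintenance dose × R = 292 × 5.143 ≈ 1500 mg

1500 mg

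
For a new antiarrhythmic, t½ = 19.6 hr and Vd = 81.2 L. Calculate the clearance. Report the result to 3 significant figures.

k = ln 2 / t½ = ln 2 / 19.6 = 0.03536 hr⁻¹
CL = k · V = 0.03536 × 81.2 ≈ 2.87 L/hr

2.87 L/hr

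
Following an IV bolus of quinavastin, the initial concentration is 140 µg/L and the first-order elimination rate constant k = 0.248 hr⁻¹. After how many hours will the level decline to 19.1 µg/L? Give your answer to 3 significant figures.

C(t) = C₀ e^(−kt)  ⇒  t = ln(C₀/C) / k
t = ln(140/19.1) / 0.2480 = 1.992 / 0.2480 ≈ 8.03 hours

8.03 hours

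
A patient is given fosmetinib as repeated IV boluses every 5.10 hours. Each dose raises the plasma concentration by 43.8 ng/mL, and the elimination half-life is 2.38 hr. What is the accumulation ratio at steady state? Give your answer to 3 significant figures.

k = ln 2 / 2.38 = 0.2912 hr⁻¹
Fraction remaining after one interval: e^(−kτ) = e^(−0.2912 × 5.10) = 0.2264
R = 1 / (1 − 0.2264) = 1 / 0.7736 ≈ 1.29

1.29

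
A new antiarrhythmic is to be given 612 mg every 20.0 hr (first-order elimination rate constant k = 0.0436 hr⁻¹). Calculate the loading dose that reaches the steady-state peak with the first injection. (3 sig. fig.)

Accumulation ratio R = 1 / (1 − e^(−kτ)) = 1 / (1 − e^(−0.04360×20.0)) = 1 / (1 − 0.4181) = 1.719
Loading dose = maintenance dose × R = 612 × 1.719 ≈ 1050 mg

1050 mg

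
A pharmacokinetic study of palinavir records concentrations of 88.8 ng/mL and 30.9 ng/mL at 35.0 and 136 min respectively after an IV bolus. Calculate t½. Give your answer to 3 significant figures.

66.3 minutes

k = ln(C₁/C₂) / (t₂ − t₁) = ln(88.8/30.9) / (136 − 35.0)
  = 1.056 / 101.0 = 0.01045 min⁻¹
t½ = ln 2 / k = ln 2 / 0.01045 ≈ 66.3 minutes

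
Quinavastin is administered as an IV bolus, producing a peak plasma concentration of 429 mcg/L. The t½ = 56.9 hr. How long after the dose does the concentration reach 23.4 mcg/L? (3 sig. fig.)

239 hours

k = ln 2 / 56.9 = 0.01218 hr⁻¹
C(t) = C₀ e^(−kt)  ⇒  t = ln(C₀/C) / k
t = ln(429/23.4) / 0.01218 = 2.909 / 0.01218 ≈ 239 hours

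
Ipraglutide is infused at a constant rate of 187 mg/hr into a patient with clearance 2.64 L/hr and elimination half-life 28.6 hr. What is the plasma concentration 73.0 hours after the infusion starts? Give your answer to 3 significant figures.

Css = rate / CL = 187 / 2.64 = 70.83 mg/L
k = ln 2 / 28.6 = 0.02424 hr⁻¹
C(t) = Css (1 − e^(−kt)) = 70.83 × (1 − e^(−1.769)) = 70.83 × 0.8295 ≈ 58.8 mg/L

58.8 mg/L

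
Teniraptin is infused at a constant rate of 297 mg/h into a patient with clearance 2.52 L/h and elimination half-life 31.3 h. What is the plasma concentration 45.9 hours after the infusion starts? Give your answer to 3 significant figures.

Css = rate / CL = 297 / 2.52 = 117.9 mg/L
k = ln 2 / 31.3 = 0.02215 h⁻¹
C(t) = Css (1 − e^(−kt)) = 117.9 × (1 − e^(−1.016)) = 117.9 × 0.6381 ≈ 75.2 mg/L

75.2 mg/L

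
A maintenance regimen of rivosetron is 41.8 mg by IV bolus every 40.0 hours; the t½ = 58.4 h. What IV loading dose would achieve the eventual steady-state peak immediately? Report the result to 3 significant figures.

111 mg

k = ln 2 / 58.4 = 0.01187 h⁻¹
Accumulation ratio R = 1 / (1 − e^(−kτ)) = 1 / (1 − e^(−0.01187×40.0)) = 1 / (1 − 0.6220) = 2.646
Loading dose = maintenance dose × R = 41.8 × 2.646 ≈ 111 mg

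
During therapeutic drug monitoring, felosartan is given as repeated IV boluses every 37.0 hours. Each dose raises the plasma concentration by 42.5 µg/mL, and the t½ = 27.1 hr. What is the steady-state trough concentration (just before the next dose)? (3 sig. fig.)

27.0 µg/mL

k = ln 2 / 27.1 = 0.02558 hr⁻¹
Fraction remaining after one interval: e^(−kτ) = e^(−0.02558 × 37.0) = 0.3882
R = 1 / (1 − 0.3882) = 1.634
Css,max = 42.5 × 1.634 = 69.46 µg/mL
Css,min = Css,max × e^(−kτ) = 69.46 × 0.3882 ≈ 27.0 µg/mL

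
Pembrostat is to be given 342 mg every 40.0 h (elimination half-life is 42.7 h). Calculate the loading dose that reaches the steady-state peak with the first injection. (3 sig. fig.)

716 mg

k = ln 2 / 42.7 = 0.01623 h⁻¹
Accumulation ratio R = 1 / (1 − e^(−kτ)) = 1 / (1 − e^(−0.01623×40.0)) = 1 / (1 − 0.5224) = 2.094
Loading dose = maintenance dose × R = 342 × 2.094 ≈ 716 mg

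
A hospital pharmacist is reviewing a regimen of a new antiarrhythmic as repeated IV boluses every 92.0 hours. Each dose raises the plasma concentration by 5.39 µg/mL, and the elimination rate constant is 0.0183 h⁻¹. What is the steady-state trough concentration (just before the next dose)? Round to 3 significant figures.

Fraction remaining after one interval: e^(−kτ) = e^(−0.01830 × 92.0) = 0.1857
R = 1 / (1 − 0.1857) = 1.228
Css,max = 5.39 × 1.228 = 6.619 µg/mL
Css,min = Css,max × e^(−kτ) = 6.619 × 0.1857 ≈ 1.23 µg/mL

1.23 µg/mL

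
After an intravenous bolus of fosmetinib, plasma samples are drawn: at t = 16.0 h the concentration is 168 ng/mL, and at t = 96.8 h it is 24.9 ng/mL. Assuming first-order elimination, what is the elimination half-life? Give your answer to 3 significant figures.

k = ln(C₁/C₂) / (t₂ − t₁) = ln(168/24.9) / (96.8 − 16.0)
  = 1.909 / 80.80 = 0.02363 h⁻¹
t½ = ln 2 / k = ln 2 / 0.02363 ≈ 29.3 hours

29.3 hours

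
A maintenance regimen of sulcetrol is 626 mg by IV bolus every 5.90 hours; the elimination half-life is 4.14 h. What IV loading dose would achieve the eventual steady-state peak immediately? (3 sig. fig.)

k = ln 2 / 4.14 = 0.1674 h⁻¹
Accumulation ratio R = 1 / (1 − e^(−kτ)) = 1 / (1 − e^(−0.1674×5.90)) = 1 / (1 − 0.3724) = 1.593
Loading dose = maintenance dose × R = 626 × 1.593 ≈ 997 mg

997 mg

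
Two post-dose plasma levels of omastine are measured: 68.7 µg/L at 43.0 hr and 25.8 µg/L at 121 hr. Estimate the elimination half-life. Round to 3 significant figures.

55.2 hours

k = ln(C₁/C₂) / (t₂ − t₁) = ln(68.7/25.8) / (121 − 43.0)
  = 0.9794 / 78.00 = 0.01256 hr⁻¹
t½ = ln 2 / k = ln 2 / 0.01256 ≈ 55.2 hours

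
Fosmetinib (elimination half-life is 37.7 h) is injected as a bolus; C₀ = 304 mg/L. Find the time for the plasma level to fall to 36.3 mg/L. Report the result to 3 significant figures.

116 hours

k = ln 2 / 37.7 = 0.01839 h⁻¹
C(t) = C₀ e^(−kt)  ⇒  t = ln(C₀/C) / k
t = ln(304/36.3) / 0.01839 = 2.125 / 0.01839 ≈ 116 hours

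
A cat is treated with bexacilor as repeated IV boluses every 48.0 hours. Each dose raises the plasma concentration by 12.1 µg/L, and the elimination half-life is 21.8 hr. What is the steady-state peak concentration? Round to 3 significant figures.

k = ln 2 / 21.8 = 0.03180 hr⁻¹
Fraction remaining after one interval: e^(−kτ) = e^(−0.03180 × 48.0) = 0.2174
R = 1 / (1 − 0.2174) = 1.278
Css,max = 12.1 × 1.278 ≈ 15.5 µg/L

15.5 µg/L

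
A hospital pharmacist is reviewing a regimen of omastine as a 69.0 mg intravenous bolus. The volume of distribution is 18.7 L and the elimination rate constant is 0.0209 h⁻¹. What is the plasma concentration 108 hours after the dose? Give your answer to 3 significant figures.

C₀ = dose / V = 69.0 / 18.7 = 3.690 µg/mL
C(t) = C₀ e^(−kt) = 3.690 × e^(−0.02090 × 108) = 3.690 × e^(−2.257) = 3.690 × 0.1046 ≈ 0.386 µg/mL

0.386 µg/mL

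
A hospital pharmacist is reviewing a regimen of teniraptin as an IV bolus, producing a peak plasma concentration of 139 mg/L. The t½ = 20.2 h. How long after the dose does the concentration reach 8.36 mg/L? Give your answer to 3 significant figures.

k = ln 2 / 20.2 = 0.03431 h⁻¹
C(t) = C₀ e^(−kt)  ⇒  t = ln(C₀/C) / k
t = ln(139/8.36) / 0.03431 = 2.811 / 0.03431 ≈ 81.9 hours

81.9 hours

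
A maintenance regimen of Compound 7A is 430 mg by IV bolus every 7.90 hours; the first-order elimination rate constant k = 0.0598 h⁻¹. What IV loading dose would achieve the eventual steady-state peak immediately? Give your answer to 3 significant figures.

Accumulation ratio R = 1 / (1 − e^(−kτ)) = 1 / (1 − e^(−0.05980×7.90)) = 1 / (1 − 0.6235) = 2.656
Loading dose = maintenance dose × R = 430 × 2.656 ≈ 1140 mg

1140 mg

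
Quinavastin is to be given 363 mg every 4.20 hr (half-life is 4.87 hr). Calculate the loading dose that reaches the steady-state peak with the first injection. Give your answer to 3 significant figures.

807 mg

k = ln 2 / 4.87 = 0.1423 hr⁻¹
Accumulation ratio R = 1 / (1 − e^(−kτ)) = 1 / (1 − e^(−0.1423×4.20)) = 1 / (1 − 0.5500) = 2.222
Loading dose = maintenance dose × R = 363 × 2.222 ≈ 807 mg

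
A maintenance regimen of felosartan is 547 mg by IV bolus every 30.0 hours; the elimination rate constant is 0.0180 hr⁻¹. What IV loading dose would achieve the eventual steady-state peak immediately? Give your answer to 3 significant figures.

Accumulation ratio R = 1 / (1 − e^(−kτ)) = 1 / (1 − e^(−0.01800×30.0)) = 1 / (1 − 0.5827) = 2.397
Loading dose = maintenance dose × R = 547 × 2.397 ≈ 1310 mg

1310 mg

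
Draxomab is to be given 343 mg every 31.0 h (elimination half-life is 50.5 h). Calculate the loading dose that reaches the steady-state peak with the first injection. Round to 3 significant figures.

990 mg

k = ln 2 / 50.5 = 0.01373 h⁻¹
Accumulation ratio R = 1 / (1 − e^(−kτ)) = 1 / (1 − e^(−0.01373×31.0)) = 1 / (1 − 0.6534) = 2.886
Loading dose = maintenance dose × R = 343 × 2.886 ≈ 990 mg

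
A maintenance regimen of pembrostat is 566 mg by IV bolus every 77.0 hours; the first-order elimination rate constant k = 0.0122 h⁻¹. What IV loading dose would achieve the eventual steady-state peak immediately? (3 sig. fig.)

Accumulation ratio R = 1 / (1 − e^(−kτ)) = 1 / (1 − e^(−0.01220×77.0)) = 1 / (1 − 0.3909) = 1.642
Loading dose = maintenance dose × R = 566 × 1.642 ≈ 929 mg

929 mg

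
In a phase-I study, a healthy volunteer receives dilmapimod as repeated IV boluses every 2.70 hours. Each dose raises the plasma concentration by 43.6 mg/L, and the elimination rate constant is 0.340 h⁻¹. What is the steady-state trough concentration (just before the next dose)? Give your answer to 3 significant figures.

29.0 mg/L

Fraction remaining after one interval: e^(−kτ) = e^(−0.3400 × 2.70) = 0.3993
R = 1 / (1 − 0.3993) = 1.665
Css,max = 43.6 × 1.665 = 72.58 mg/L
Css,min = Css,max × e^(−kτ) = 72.58 × 0.3993 ≈ 29.0 mg/L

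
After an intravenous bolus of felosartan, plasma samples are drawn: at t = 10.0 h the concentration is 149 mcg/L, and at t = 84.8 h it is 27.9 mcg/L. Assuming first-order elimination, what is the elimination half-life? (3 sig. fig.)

k = ln(C₁/C₂) / (t₂ − t₁) = ln(149/27.9) / (84.8 − 10.0)
  = 1.675 / 74.80 = 0.02240 h⁻¹
t½ = ln 2 / k = ln 2 / 0.02240 ≈ 30.9 hours

30.9 hours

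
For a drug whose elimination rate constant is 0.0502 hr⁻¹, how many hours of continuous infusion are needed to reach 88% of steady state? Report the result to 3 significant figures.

42.2 hours

f = 1 − e^(−kt)  ⇒  t = −ln(1 − f) / k
t = −ln(1 − 0.88) / 0.05020 = 2.120 / 0.05020 ≈ 42.2 hours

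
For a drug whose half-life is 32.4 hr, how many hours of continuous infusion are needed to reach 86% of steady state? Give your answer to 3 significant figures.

k = ln 2 / 32.4 = 0.02139 hr⁻¹
f = 1 − e^(−kt)  ⇒  t = −ln(1 − f) / k
t = −ln(1 − 0.86) / 0.02139 = 1.966 / 0.02139 ≈ 91.9 hours

91.9 hours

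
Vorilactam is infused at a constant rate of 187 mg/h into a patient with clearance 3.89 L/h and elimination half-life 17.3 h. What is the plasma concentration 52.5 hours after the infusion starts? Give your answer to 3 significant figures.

Css = rate / CL = 187 / 3.89 = 48.07 mg/L
k = ln 2 / 17.3 = 0.04007 h⁻¹
C(t) = Css (1 − e^(−kt)) = 48.07 × (1 − e^(−2.103)) = 48.07 × 0.8780 ≈ 42.2 mg/L

42.2 mg/L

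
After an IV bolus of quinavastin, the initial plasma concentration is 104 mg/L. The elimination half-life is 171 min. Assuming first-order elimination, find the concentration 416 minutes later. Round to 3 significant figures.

k = ln 2 / 171 = 0.004053 min⁻¹
C(t) = C₀ e^(−kt) = 104 × e^(−0.004053 × 416) = 104 × e^(−1.686) = 104 × 0.1852 ≈ 19.3 mg/L

19.3 mg/L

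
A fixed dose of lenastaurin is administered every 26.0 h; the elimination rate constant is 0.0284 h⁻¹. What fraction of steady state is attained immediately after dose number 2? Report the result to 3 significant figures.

0.772

f_n = 1 − e^(−nkτ) = 1 − e^(−2 × 0.02840 × 26.0) = 1 − e^(−1.477) = 1 − 0.2284 ≈ 0.772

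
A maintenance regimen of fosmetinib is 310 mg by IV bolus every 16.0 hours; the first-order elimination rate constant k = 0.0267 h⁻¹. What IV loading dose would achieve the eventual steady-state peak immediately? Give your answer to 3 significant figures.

892 mg

Accumulation ratio R = 1 / (1 − e^(−kτ)) = 1 / (1 − e^(−0.02670×16.0)) = 1 / (1 − 0.6523) = 2.876
Loading dose = maintenance dose × R = 310 × 2.876 ≈ 892 mg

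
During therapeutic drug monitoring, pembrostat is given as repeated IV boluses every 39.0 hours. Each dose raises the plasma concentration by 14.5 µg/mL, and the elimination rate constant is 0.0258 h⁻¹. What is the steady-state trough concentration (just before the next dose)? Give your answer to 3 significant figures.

8.36 µg/mL

Fraction remaining after one interval: e^(−kτ) = e^(−0.02580 × 39.0) = 0.3656
R = 1 / (1 − 0.3656) = 1.576
Css,max = 14.5 × 1.576 = 22.86 µg/mL
Css,min = Css,max × e^(−kτ) = 22.86 × 0.3656 ≈ 8.36 µg/mL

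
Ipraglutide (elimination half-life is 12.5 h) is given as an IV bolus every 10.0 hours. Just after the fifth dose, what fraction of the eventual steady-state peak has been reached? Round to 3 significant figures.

k = ln 2 / 12.5 = 0.05545 h⁻¹
f_n = 1 − e^(−nkτ) = 1 − e^(−5 × 0.05545 × 10.0) = 1 − e^(−2.773) = 1 − 0.06250 ≈ 0.938

0.938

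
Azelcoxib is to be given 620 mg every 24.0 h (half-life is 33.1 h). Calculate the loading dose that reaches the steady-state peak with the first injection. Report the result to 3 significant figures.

k = ln 2 / 33.1 = 0.02094 h⁻¹
Accumulation ratio R = 1 / (1 − e^(−kτ)) = 1 / (1 − e^(−0.02094×24.0)) = 1 / (1 − 0.6050) = 2.531
Loading dose = maintenance dose × R = 620 × 2.531 ≈ 1570 mg

1570 mg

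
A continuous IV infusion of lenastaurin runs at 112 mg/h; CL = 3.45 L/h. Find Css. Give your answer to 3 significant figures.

Css = infusion rate / CL = 112 / 3.45 ≈ 32.5 µg/mL

32.5 µg/mL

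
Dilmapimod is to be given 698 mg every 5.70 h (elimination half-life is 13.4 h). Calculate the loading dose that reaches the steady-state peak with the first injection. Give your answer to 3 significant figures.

2730 mg

k = ln 2 / 13.4 = 0.05173 h⁻¹
Accumulation ratio R = 1 / (1 − e^(−kτ)) = 1 / (1 − e^(−0.05173×5.70)) = 1 / (1 − 0.7446) = 3.916
Loading dose = maintenance dose × R = 698 × 3.916 ≈ 2730 mg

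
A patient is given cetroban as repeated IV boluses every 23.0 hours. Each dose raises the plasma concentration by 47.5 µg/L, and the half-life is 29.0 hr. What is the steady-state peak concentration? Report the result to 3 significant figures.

k = ln 2 / 29.0 = 0.02390 hr⁻¹
Fraction remaining after one interval: e^(−kτ) = e^(−0.02390 × 23.0) = 0.5771
R = 1 / (1 − 0.5771) = 2.365
Css,max = 47.5 × 2.365 ≈ 112 µg/L

112 µg/L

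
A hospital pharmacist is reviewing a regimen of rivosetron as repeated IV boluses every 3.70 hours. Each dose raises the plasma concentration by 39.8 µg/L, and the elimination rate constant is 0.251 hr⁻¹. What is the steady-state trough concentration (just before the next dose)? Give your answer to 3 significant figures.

Fraction remaining after one interval: e^(−kτ) = e^(−0.2510 × 3.70) = 0.3951
R = 1 / (1 − 0.3951) = 1.653
Css,max = 39.8 × 1.653 = 65.79 µg/L
Css,min = Css,max × e^(−kτ) = 65.79 × 0.3951 ≈ 26.0 µg/L

26.0 µg/L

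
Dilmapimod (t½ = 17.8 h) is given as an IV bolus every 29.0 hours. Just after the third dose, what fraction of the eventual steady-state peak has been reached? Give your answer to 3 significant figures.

k = ln 2 / 17.8 = 0.03894 h⁻¹
f_n = 1 − e^(−nkτ) = 1 − e^(−3 × 0.03894 × 29.0) = 1 − e^(−3.388) = 1 − 0.03378 ≈ 0.966

0.966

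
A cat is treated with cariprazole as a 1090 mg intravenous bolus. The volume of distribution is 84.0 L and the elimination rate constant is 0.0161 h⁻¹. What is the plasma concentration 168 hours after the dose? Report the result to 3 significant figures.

0.868 mg/L

C₀ = dose / V = 1090 / 84.0 = 12.98 mg/L
C(t) = C₀ e^(−kt) = 12.98 × e^(−0.01610 × 168) = 12.98 × e^(−2.705) = 12.98 × 0.06688 ≈ 0.868 mg/L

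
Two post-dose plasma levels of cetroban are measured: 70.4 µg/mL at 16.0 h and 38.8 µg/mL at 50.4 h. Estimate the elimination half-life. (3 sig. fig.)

40.0 hours

k = ln(C₁/C₂) / (t₂ − t₁) = ln(70.4/38.8) / (50.4 − 16.0)
  = 0.5958 / 34.40 = 0.01732 h⁻¹
t½ = ln 2 / k = ln 2 / 0.01732 ≈ 40.0 hours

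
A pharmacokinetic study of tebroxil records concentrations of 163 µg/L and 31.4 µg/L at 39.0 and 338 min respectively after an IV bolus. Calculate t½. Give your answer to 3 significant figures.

k = ln(C₁/C₂) / (t₂ − t₁) = ln(163/31.4) / (338 − 39.0)
  = 1.647 / 299.0 = 0.005508 min⁻¹
t½ = ln 2 / k = ln 2 / 0.005508 ≈ 126 minutes

126 minutes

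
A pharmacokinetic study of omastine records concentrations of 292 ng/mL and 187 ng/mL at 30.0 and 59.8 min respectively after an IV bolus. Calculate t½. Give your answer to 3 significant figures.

k = ln(C₁/C₂) / (t₂ − t₁) = ln(292/187) / (59.8 − 30.0)
  = 0.4456 / 29.80 = 0.01495 min⁻¹
t½ = ln 2 / k = ln 2 / 0.01495 ≈ 46.4 minutes

46.4 minutes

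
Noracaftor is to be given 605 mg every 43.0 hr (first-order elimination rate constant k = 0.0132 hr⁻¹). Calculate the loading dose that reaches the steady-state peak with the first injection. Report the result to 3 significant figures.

Accumulation ratio R = 1 / (1 − e^(−kτ)) = 1 / (1 − e^(−0.01320×43.0)) = 1 / (1 − 0.5669) = 2.309
Loading dose = maintenance dose × R = 605 × 2.309 ≈ 1400 mg

1400 mg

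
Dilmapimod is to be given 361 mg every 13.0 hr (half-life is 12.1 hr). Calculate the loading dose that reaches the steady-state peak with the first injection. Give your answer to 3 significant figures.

687 mg

k = ln 2 / 12.1 = 0.05728 hr⁻¹
Accumulation ratio R = 1 / (1 − e^(−kτ)) = 1 / (1 − e^(−0.05728×13.0)) = 1 / (1 − 0.4749) = 1.904
Loading dose = maintenance dose × R = 361 × 1.904 ≈ 687 mg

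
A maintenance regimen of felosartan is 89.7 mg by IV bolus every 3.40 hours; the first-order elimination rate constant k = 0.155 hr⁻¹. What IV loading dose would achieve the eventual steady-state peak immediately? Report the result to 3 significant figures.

Accumulation ratio R = 1 / (1 − e^(−kτ)) = 1 / (1 − e^(−0.1550×3.40)) = 1 / (1 − 0.5904) = 2.441
Loading dose = maintenance dose × R = 89.7 × 2.441 ≈ 219 mg

219 mg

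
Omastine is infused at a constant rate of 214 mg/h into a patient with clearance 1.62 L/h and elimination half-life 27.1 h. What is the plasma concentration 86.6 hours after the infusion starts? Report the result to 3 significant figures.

118 mg/L

Css = rate / CL = 214 / 1.62 = 132.1 mg/L
k = ln 2 / 27.1 = 0.02558 h⁻¹
C(t) = Css (1 − e^(−kt)) = 132.1 × (1 − e^(−2.215)) = 132.1 × 0.8908 ≈ 118 mg/L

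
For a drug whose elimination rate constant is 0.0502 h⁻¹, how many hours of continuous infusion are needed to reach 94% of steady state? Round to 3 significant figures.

56.0 hours

f = 1 − e^(−kt)  ⇒  t = −ln(1 − f) / k
t = −ln(1 − 0.94) / 0.05020 = 2.813 / 0.05020 ≈ 56.0 hours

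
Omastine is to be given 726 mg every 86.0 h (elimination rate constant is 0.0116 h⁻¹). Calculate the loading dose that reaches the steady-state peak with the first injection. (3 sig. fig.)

1150 mg

Accumulation ratio R = 1 / (1 − e^(−kτ)) = 1 / (1 − e^(−0.01160×86.0)) = 1 / (1 − 0.3688) = 1.584
Loading dose = maintenance dose × R = 726 × 1.584 ≈ 1150 mg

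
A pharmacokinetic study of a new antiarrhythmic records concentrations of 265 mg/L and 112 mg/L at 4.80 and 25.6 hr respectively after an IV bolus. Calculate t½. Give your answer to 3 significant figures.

k = ln(C₁/C₂) / (t₂ − t₁) = ln(265/112) / (25.6 − 4.80)
  = 0.8612 / 20.80 = 0.04141 hr⁻¹
t½ = ln 2 / k = ln 2 / 0.04141 ≈ 16.7 hours

16.7 hours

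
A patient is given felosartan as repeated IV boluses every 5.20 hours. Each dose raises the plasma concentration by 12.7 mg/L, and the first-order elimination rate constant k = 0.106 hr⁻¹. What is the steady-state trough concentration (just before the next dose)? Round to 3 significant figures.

17.3 mg/L

Fraction remaining after one interval: e^(−kτ) = e^(−0.1060 × 5.20) = 0.5763
R = 1 / (1 − 0.5763) = 2.360
Css,max = 12.7 × 2.360 = 29.97 mg/L
Css,min = Css,max × e^(−kτ) = 29.97 × 0.5763 ≈ 17.3 mg/L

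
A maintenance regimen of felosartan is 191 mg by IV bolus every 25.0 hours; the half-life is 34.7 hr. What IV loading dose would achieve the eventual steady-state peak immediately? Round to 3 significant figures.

486 mg

k = ln 2 / 34.7 = 0.01998 hr⁻¹
Accumulation ratio R = 1 / (1 − e^(−kτ)) = 1 / (1 − e^(−0.01998×25.0)) = 1 / (1 − 0.6069) = 2.544
Loading dose = maintenance dose × R = 191 × 2.544 ≈ 486 mg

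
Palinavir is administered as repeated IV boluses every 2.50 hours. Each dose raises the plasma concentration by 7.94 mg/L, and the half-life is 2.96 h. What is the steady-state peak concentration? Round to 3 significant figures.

17.9 mg/L

k = ln 2 / 2.96 = 0.2342 h⁻¹
Fraction remaining after one interval: e^(−kτ) = e^(−0.2342 × 2.50) = 0.5569
R = 1 / (1 − 0.5569) = 2.257
Css,max = 7.94 × 2.257 ≈ 17.9 mg/L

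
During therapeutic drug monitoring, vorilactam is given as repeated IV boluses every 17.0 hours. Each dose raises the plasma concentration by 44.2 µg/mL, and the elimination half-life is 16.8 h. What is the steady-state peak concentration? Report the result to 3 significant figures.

k = ln 2 / 16.8 = 0.04126 h⁻¹
Fraction remaining after one interval: e^(−kτ) = e^(−0.04126 × 17.0) = 0.4959
R = 1 / (1 − 0.4959) = 1.984
Css,max = 44.2 × 1.984 ≈ 87.7 µg/mL

87.7 µg/mL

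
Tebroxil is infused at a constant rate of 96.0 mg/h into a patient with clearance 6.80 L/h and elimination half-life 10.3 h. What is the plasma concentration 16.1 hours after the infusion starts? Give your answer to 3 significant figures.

Css = rate / CL = 96.0 / 6.80 = 14.12 µg/mL
k = ln 2 / 10.3 = 0.06730 h⁻¹
C(t) = Css (1 − e^(−kt)) = 14.12 × (1 − e^(−1.083)) = 14.12 × 0.6616 ≈ 9.34 µg/mL

9.34 µg/mL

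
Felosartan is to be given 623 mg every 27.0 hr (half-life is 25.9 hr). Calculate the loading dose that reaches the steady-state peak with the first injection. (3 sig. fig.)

k = ln 2 / 25.9 = 0.02676 hr⁻¹
Accumulation ratio R = 1 / (1 − e^(−kτ)) = 1 / (1 − e^(−0.02676×27.0)) = 1 / (1 − 0.4855) = 1.944
Loading dose = maintenance dose × R = 623 × 1.944 ≈ 1210 mg

1210 mg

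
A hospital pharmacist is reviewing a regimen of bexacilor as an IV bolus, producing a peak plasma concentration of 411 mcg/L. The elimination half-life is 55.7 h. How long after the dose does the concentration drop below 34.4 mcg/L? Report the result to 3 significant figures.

k = ln 2 / 55.7 = 0.01244 h⁻¹
C(t) = C₀ e^(−kt)  ⇒  t = ln(C₀/C) / k
t = ln(411/34.4) / 0.01244 = 2.481 / 0.01244 ≈ 199 hours

199 hours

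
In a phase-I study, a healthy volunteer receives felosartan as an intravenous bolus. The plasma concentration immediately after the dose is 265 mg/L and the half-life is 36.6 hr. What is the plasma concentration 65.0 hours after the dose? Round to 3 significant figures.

77.4 mg/L

k = ln 2 / 36.6 = 0.01894 hr⁻¹
65.0 hr is 1.776 half-lives, so C = 265 × (1/2)^1.776 = 265 × 0.2920 ≈ 77.4 mg/L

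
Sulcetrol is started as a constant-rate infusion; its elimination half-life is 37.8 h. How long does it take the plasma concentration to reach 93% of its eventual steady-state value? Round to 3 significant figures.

k = ln 2 / 37.8 = 0.01834 h⁻¹
f = 1 − e^(−kt)  ⇒  t = −ln(1 − f) / k
t = −ln(1 − 0.93) / 0.01834 = 2.659 / 0.01834 ≈ 145 hours

145 hours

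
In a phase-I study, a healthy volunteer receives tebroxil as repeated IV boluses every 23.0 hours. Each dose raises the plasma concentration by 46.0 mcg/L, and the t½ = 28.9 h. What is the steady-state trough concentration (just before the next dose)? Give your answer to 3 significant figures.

62.5 mcg/L

k = ln 2 / 28.9 = 0.02398 h⁻¹
Fraction remaining after one interval: e^(−kτ) = e^(−0.02398 × 23.0) = 0.5760
R = 1 / (1 − 0.5760) = 2.359
Css,max = 46.0 × 2.359 = 108.5 mcg/L
Css,min = Css,max × e^(−kτ) = 108.5 × 0.5760 ≈ 62.5 mcg/L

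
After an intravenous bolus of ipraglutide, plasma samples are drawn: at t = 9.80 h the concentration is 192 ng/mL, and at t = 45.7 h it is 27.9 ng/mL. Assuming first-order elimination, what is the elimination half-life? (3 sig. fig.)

12.9 hours

k = ln(C₁/C₂) / (t₂ − t₁) = ln(192/27.9) / (45.7 − 9.80)
  = 1.929 / 35.90 = 0.05373 h⁻¹
t½ = ln 2 / k = ln 2 / 0.05373 ≈ 12.9 hours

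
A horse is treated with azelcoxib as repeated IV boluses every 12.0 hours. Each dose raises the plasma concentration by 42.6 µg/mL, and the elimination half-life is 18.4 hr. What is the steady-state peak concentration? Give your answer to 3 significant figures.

k = ln 2 / 18.4 = 0.03767 hr⁻¹
Fraction remaining after one interval: e^(−kτ) = e^(−0.03767 × 12.0) = 0.6363
R = 1 / (1 − 0.6363) = 2.750
Css,max = 42.6 × 2.750 ≈ 117 µg/mL

117 µg/mL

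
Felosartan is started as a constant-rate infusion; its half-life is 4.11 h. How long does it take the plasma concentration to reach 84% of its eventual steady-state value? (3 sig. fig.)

k = ln 2 / 4.11 = 0.1686 h⁻¹
f = 1 − e^(−kt)  ⇒  t = −ln(1 − f) / k
t = −ln(1 − 0.84) / 0.1686 = 1.833 / 0.1686 ≈ 10.9 hours

10.9 hours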